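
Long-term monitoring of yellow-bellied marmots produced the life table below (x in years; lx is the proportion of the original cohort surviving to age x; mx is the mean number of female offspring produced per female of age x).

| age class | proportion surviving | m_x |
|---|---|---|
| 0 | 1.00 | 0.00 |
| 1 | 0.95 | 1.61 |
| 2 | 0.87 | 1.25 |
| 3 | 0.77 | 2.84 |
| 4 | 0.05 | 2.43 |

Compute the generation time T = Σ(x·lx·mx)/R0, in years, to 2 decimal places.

lx·mx: 0, 1.5295, 1.0875, 2.1868, 0.1215 → R0 = 4.9253
x·lx·mx: 0, 1.5295, 2.175, 6.5604, 0.486 → Σ = 10.7509
T = 10.7509 / 4.9253 = 2.182791… → 2.18

2.18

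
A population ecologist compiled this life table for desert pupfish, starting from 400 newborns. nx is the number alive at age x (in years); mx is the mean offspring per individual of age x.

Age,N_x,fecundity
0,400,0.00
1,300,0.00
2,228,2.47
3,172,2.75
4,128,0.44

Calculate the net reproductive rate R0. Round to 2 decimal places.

lx = nx/n0 = nx/400: 1, 0.75, 0.57, 0.43, 0.32
lx·mx by age: 0, 0, 1.4079, 1.1825, 0.1408
R0 = Σ lx·mx = 2.7312 → 2.73

2.73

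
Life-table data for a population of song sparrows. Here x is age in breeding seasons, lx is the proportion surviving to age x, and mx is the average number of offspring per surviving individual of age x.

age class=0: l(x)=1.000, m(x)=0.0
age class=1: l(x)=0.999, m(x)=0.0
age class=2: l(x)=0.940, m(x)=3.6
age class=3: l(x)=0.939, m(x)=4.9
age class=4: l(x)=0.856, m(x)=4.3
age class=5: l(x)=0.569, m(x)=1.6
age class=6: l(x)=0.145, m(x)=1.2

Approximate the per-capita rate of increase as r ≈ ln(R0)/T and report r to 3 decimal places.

R0 = Σ lx·mx = 0 + 0 + 3.384 + 4.6011 + 3.6808 + 0.9104 + 0.174 = 12.7503
Σ x·lx·mx = 40.8905; T = 40.8905/12.7503 = 3.20702…
r ≈ ln(R0)/T = ln(12.7503)/3.20702… = 0.79374… → 0.794

0.794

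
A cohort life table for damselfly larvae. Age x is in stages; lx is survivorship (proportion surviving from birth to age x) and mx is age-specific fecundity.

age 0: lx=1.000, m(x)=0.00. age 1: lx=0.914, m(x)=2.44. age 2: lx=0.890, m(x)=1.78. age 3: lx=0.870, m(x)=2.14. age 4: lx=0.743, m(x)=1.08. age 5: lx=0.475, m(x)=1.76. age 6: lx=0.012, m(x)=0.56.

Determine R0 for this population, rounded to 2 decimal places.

7.32

lx·mx by age: 0, 2.23016, 1.5842, 1.8618, 0.80244, 0.836, 0.00672
R0 = Σ lx·mx = 7.32132 → 7.32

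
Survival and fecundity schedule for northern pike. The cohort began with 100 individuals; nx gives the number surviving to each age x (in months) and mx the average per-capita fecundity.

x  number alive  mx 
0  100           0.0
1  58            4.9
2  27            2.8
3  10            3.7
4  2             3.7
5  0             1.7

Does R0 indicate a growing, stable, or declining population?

growing

lx = nx/n0 = nx/100: 1, 0.58, 0.27, 0.1, 0.02, 0
R0 = Σ lx·mx = 0 + 2.842 + 0.756 + 0.37 + 0.074 + 0 = 4.042
R0 > 1, so the population is growing.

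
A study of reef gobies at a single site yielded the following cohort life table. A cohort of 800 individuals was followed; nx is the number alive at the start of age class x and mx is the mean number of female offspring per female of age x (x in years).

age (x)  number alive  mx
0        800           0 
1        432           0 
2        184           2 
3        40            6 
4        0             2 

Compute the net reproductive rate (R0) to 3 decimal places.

0.760

lx = nx/n0 = nx/800: 1, 0.54, 0.23, 0.05, 0
lx·mx by age: 0, 0, 0.46, 0.3, 0
R0 = Σ lx·mx = 0.76 → 0.760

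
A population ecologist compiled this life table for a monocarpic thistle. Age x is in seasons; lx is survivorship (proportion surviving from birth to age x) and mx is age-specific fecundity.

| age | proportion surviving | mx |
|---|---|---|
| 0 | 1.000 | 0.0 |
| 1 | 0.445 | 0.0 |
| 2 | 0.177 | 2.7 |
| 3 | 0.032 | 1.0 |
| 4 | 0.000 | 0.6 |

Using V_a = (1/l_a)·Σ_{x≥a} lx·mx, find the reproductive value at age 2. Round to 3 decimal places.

lx·mx for x ≥ 2: 0.4779, 0.032, 0 → sum = 0.5099
V_2 = 0.5099 / l_2 = 0.5099 / 0.177 = 2.880791… → 2.881

2.881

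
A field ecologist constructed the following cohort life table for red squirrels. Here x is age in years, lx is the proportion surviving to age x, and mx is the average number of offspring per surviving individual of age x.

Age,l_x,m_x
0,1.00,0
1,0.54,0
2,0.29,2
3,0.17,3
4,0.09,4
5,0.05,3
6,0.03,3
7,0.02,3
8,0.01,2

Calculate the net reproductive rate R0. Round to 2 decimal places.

lx·mx by age: 0, 0, 0.58, 0.51, 0.36, 0.15, 0.09, 0.06, 0.02
R0 = Σ lx·mx = 1.77 → 1.77

1.77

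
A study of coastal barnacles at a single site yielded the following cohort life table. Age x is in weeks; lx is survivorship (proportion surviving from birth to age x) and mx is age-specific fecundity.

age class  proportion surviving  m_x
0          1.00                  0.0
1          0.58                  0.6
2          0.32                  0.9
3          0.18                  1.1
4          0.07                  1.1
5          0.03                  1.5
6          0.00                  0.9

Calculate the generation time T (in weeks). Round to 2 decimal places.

2.15

lx·mx: 0, 0.348, 0.288, 0.198, 0.077, 0.045, 0 → R0 = 0.956
x·lx·mx: 0, 0.348, 0.576, 0.594, 0.308, 0.225, 0 → Σ = 2.051
T = 2.051 / 0.956 = 2.145397… → 2.15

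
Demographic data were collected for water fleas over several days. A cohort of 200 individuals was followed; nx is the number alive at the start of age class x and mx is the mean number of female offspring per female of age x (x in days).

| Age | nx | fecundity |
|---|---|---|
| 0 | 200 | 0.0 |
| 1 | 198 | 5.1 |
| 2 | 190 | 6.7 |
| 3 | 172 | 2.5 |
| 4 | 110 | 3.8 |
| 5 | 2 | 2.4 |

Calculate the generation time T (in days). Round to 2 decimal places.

2.09

lx = nx/n0 = nx/200: 1, 0.99, 0.95, 0.86, 0.55, 0.01
lx·mx: 0, 5.049, 6.365, 2.15, 2.09, 0.024 → R0 = 15.678
x·lx·mx: 0, 5.049, 12.73, 6.45, 8.36, 0.12 → Σ = 32.709
T = 32.709 / 15.678 = 2.086299… → 2.09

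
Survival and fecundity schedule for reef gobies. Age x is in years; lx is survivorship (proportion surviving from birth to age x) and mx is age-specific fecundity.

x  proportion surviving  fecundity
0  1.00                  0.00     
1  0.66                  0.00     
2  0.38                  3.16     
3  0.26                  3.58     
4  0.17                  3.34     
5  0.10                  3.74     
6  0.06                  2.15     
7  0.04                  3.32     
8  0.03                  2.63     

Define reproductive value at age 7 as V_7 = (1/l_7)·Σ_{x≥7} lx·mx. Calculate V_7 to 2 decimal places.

lx·mx for x ≥ 7: 0.1328, 0.0789 → sum = 0.2117
V_7 = 0.2117 / l_7 = 0.2117 / 0.04 = 5.2925 → 5.29

5.29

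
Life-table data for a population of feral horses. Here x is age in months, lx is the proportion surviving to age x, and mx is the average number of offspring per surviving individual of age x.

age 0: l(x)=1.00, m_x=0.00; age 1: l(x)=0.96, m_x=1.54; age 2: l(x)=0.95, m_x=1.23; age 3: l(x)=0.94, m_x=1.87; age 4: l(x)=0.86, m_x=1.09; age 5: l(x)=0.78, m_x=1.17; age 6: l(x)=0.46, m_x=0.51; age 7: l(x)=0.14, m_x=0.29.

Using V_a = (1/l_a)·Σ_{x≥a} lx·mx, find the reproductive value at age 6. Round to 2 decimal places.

0.60

lx·mx for x ≥ 6: 0.2346, 0.0406 → sum = 0.2752
V_6 = 0.2752 / l_6 = 0.2752 / 0.46 = 0.598261… → 0.60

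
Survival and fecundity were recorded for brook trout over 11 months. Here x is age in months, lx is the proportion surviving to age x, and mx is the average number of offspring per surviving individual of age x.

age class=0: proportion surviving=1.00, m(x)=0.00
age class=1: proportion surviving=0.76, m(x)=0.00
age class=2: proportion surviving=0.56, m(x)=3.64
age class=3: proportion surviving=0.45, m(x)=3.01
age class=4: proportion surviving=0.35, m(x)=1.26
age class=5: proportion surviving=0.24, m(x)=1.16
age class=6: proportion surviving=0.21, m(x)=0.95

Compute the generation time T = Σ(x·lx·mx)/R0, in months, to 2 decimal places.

2.90

lx·mx: 0, 0, 2.0384, 1.3545, 0.441, 0.2784, 0.1995 → R0 = 4.3118
x·lx·mx: 0, 0, 4.0768, 4.0635, 1.764, 1.392, 1.197 → Σ = 12.4933
T = 12.4933 / 4.3118 = 2.897467… → 2.90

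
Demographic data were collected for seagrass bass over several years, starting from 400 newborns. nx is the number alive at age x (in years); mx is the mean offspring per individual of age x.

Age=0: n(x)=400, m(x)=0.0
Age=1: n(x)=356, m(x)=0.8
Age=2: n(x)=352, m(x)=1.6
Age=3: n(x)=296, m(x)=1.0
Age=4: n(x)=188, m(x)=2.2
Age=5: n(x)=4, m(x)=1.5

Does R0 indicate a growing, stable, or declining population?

lx = nx/n0 = nx/400: 1, 0.89, 0.88, 0.74, 0.47, 0.01
R0 = Σ lx·mx = 0 + 0.712 + 1.408 + 0.74 + 1.034 + 0.015 = 3.909
R0 > 1, so the population is growing.

growing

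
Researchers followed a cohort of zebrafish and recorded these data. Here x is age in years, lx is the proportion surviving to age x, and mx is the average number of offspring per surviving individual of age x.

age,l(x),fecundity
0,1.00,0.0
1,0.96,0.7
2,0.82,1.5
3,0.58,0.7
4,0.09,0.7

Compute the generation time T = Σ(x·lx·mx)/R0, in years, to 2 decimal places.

1.94

lx·mx: 0, 0.672, 1.23, 0.406, 0.063 → R0 = 2.371
x·lx·mx: 0, 0.672, 2.46, 1.218, 0.252 → Σ = 4.602
T = 4.602 / 2.371 = 1.940953… → 1.94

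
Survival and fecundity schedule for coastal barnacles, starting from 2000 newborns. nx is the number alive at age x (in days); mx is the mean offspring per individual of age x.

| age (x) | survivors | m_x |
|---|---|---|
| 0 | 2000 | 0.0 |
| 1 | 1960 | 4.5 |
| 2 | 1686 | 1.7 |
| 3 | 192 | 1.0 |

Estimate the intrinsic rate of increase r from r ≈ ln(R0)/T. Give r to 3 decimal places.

lx = nx/n0 = nx/2000: 1, 0.98, 0.843, 0.096
R0 = Σ lx·mx = 0 + 4.41 + 1.4331 + 0.096 = 5.9391
Σ x·lx·mx = 7.5642; T = 7.5642/5.9391 = 1.27363…
r ≈ ln(R0)/T = ln(5.9391)/1.27363… = 1.39881… → 1.399

1.399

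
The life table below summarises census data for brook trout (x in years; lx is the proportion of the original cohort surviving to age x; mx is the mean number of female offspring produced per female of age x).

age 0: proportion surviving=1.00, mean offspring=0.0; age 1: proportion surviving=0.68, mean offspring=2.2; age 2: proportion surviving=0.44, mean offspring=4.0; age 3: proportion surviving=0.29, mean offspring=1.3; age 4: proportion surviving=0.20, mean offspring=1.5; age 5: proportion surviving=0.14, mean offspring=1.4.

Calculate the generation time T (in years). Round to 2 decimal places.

2.02

lx·mx: 0, 1.496, 1.76, 0.377, 0.3, 0.196 → R0 = 4.129
x·lx·mx: 0, 1.496, 3.52, 1.131, 1.2, 0.98 → Σ = 8.327
T = 8.327 / 4.129 = 2.016711… → 2.02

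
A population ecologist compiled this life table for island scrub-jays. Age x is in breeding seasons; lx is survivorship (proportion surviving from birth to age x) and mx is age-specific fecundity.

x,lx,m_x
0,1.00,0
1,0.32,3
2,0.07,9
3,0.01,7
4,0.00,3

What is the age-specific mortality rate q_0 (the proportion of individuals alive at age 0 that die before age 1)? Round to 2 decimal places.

0.68

q_0 = (l_0 − l_1) / l_0 = (1 − 0.32) / 1
     = 0.68 / 1 = 0.68 → 0.68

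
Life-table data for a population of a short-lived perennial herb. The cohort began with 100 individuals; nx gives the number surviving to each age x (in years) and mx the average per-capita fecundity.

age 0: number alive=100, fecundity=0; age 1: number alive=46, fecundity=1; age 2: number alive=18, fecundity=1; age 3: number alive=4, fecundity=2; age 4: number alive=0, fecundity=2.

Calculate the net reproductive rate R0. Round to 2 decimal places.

0.72

lx = nx/n0 = nx/100: 1, 0.46, 0.18, 0.04, 0
lx·mx by age: 0, 0.46, 0.18, 0.08, 0
R0 = Σ lx·mx = 0.72 → 0.72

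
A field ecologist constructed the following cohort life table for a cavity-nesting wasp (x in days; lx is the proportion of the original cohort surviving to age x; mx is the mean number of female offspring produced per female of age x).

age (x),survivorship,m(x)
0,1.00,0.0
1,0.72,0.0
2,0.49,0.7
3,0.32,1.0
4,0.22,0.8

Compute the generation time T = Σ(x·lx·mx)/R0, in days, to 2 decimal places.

lx·mx: 0, 0, 0.343, 0.32, 0.176 → R0 = 0.839
x·lx·mx: 0, 0, 0.686, 0.96, 0.704 → Σ = 2.35
T = 2.35 / 0.839 = 2.800954… → 2.80

2.80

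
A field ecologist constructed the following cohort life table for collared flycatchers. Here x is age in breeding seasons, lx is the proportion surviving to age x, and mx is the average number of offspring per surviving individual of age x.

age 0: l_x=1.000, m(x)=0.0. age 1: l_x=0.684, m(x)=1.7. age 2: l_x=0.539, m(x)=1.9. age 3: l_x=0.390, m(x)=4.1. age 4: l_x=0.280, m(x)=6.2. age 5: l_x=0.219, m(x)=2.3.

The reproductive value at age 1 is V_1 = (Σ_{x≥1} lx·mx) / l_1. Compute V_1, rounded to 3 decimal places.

8.809

lx·mx for x ≥ 1: 1.1628, 1.0241, 1.599, 1.736, 0.5037 → sum = 6.0256
V_1 = 6.0256 / l_1 = 6.0256 / 0.684 = 8.809357… → 8.809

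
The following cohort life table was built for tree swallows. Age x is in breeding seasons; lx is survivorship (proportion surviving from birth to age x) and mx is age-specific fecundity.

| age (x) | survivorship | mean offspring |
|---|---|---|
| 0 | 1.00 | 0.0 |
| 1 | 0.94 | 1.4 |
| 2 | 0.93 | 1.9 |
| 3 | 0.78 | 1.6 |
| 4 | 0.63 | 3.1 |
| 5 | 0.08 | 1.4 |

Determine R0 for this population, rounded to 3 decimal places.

6.396

lx·mx by age: 0, 1.316, 1.767, 1.248, 1.953, 0.112
R0 = Σ lx·mx = 6.396 → 6.396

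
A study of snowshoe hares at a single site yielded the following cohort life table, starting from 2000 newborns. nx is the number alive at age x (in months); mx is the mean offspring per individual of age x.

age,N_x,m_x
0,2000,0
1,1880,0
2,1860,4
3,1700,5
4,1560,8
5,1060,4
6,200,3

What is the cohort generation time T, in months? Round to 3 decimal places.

lx = nx/n0 = nx/2000: 1, 0.94, 0.93, 0.85, 0.78, 0.53, 0.1
lx·mx: 0, 0, 3.72, 4.25, 6.24, 2.12, 0.3 → R0 = 16.63
x·lx·mx: 0, 0, 7.44, 12.75, 24.96, 10.6, 1.8 → Σ = 57.55
T = 57.55 / 16.63 = 3.460613… → 3.461

3.461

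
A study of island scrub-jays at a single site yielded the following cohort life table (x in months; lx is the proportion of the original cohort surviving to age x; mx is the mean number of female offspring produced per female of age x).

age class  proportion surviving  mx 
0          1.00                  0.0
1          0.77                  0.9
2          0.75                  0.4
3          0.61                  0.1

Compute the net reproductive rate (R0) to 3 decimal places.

1.054

lx·mx by age: 0, 0.693, 0.3, 0.061
R0 = Σ lx·mx = 1.054 → 1.054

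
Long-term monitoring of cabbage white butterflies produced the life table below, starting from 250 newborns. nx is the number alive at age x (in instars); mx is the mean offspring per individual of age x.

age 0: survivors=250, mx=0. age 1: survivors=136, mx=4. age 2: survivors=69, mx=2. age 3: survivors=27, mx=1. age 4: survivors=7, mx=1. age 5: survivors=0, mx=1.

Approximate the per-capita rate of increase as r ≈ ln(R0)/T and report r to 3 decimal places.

0.811

lx = nx/n0 = nx/250: 1, 0.544, 0.276, 0.108, 0.028, 0
R0 = Σ lx·mx = 0 + 2.176 + 0.552 + 0.108 + 0.028 + 0 = 2.864
Σ x·lx·mx = 3.716; T = 3.716/2.864 = 1.29749…
r ≈ ln(R0)/T = ln(2.864)/1.29749… = 0.81097… → 0.811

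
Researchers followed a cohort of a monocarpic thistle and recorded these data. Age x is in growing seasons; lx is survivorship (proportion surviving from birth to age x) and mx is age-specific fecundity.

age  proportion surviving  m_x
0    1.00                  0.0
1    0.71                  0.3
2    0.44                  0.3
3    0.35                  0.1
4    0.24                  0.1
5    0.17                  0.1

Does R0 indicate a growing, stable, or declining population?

declining

R0 = Σ lx·mx = 0 + 0.213 + 0.132 + 0.035 + 0.024 + 0.017 = 0.421
R0 < 1, so the population is declining.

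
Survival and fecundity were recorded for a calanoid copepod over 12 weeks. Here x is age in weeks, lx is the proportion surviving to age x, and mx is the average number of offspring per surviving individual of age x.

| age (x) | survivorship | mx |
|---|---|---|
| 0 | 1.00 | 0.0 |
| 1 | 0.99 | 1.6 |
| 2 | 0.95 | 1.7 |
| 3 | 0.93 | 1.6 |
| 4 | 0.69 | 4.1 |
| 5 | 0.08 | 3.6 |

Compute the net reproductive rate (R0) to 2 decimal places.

7.80

lx·mx by age: 0, 1.584, 1.615, 1.488, 2.829, 0.288
R0 = Σ lx·mx = 7.804 → 7.80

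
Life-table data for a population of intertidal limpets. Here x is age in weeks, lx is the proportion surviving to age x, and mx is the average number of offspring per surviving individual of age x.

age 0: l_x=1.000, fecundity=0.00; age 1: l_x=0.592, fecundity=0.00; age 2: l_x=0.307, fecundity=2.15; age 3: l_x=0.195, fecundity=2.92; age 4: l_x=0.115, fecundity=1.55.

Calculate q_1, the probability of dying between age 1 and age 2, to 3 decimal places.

q_1 = (l_1 − l_2) / l_1 = (0.592 − 0.307) / 0.592
     = 0.285 / 0.592 = 0.481419… → 0.481

0.481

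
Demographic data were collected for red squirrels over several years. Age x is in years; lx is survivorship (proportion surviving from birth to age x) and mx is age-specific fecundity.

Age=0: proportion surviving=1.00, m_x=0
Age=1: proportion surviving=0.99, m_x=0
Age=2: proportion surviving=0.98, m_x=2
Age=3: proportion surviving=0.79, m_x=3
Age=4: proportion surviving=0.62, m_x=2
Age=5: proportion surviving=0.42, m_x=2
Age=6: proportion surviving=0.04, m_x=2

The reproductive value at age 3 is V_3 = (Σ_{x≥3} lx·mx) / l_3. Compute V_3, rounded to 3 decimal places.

lx·mx for x ≥ 3: 2.37, 1.24, 0.84, 0.08 → sum = 4.53
V_3 = 4.53 / l_3 = 4.53 / 0.79 = 5.734177… → 5.734

5.734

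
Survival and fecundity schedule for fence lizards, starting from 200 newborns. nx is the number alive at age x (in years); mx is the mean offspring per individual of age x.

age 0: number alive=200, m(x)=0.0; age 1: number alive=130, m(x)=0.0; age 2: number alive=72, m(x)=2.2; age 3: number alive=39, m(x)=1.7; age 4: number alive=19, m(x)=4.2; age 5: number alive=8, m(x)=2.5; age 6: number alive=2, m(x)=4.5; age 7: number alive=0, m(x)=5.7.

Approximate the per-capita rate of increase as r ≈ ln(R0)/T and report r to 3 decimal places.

lx = nx/n0 = nx/200: 1, 0.65, 0.36, 0.195, 0.095, 0.04, 0.01, 0
R0 = Σ lx·mx = 0 + 0 + 0.792 + 0.3315 + 0.399 + 0.1 + 0.045 + 0 = 1.6675
Σ x·lx·mx = 4.9445; T = 4.9445/1.6675 = 2.96522…
r ≈ ln(R0)/T = ln(1.6675)/2.96522… = 0.17244… → 0.172

0.172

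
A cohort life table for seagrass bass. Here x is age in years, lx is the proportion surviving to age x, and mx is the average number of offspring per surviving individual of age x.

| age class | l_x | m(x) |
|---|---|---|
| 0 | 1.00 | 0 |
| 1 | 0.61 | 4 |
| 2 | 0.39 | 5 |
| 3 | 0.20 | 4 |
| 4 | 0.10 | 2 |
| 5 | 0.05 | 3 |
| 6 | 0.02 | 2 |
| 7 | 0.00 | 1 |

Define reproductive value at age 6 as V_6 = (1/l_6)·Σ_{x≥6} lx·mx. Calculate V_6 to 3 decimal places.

2.000

lx·mx for x ≥ 6: 0.04, 0 → sum = 0.04
V_6 = 0.04 / l_6 = 0.04 / 0.02 = 2 → 2.000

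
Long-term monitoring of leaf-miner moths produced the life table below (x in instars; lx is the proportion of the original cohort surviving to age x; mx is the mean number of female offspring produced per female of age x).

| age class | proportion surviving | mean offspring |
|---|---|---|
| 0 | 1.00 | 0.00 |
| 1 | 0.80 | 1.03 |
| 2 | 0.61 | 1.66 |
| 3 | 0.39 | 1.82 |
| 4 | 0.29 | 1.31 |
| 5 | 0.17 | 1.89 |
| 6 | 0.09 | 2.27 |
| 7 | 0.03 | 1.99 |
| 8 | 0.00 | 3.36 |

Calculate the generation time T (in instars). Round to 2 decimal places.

lx·mx: 0, 0.824, 1.0126, 0.7098, 0.3799, 0.3213, 0.2043, 0.0597, 0 → R0 = 3.5116
x·lx·mx: 0, 0.824, 2.0252, 2.1294, 1.5196, 1.6065, 1.2258, 0.4179, 0 → Σ = 9.7484
T = 9.7484 / 3.5116 = 2.776056… → 2.78

2.78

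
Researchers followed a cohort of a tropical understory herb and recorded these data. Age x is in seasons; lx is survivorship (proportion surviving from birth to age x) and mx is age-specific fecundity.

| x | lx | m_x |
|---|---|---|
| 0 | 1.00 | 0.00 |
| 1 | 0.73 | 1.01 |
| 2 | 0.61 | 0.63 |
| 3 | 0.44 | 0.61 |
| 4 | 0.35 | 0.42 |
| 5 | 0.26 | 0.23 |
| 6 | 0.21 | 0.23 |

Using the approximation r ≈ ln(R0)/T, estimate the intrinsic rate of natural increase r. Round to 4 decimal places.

R0 = Σ lx·mx = 0 + 0.7373 + 0.3843 + 0.2684 + 0.147 + 0.0598 + 0.0483 = 1.6451
Σ x·lx·mx = 3.4879; T = 3.4879/1.6451 = 2.12018…
r ≈ ln(R0)/T = ln(1.6451)/2.12018… = 0.234792… → 0.2348

0.2348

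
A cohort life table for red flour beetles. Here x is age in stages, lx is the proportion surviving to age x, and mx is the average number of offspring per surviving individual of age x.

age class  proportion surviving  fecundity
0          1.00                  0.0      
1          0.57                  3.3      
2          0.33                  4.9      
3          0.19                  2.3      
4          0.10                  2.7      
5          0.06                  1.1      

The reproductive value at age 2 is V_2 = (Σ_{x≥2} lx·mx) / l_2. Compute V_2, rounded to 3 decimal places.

7.242

lx·mx for x ≥ 2: 1.617, 0.437, 0.27, 0.066 → sum = 2.39
V_2 = 2.39 / l_2 = 2.39 / 0.33 = 7.242424… → 7.242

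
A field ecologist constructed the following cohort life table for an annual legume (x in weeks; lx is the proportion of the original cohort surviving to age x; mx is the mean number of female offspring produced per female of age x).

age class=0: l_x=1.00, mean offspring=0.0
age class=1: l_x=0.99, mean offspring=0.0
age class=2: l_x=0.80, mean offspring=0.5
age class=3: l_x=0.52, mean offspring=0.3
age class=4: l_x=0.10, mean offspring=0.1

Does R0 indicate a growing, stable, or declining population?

declining

R0 = Σ lx·mx = 0 + 0 + 0.4 + 0.156 + 0.01 = 0.566
R0 < 1, so the population is declining.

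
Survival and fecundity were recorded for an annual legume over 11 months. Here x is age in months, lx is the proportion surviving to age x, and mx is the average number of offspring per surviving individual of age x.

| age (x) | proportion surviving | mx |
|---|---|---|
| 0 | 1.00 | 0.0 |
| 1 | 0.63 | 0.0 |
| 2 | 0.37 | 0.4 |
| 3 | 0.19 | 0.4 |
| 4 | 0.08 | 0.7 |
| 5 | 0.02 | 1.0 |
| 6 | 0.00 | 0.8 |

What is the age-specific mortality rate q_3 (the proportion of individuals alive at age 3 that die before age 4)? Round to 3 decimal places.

q_3 = (l_3 − l_4) / l_3 = (0.19 − 0.08) / 0.19
     = 0.11 / 0.19 = 0.578947… → 0.579

0.579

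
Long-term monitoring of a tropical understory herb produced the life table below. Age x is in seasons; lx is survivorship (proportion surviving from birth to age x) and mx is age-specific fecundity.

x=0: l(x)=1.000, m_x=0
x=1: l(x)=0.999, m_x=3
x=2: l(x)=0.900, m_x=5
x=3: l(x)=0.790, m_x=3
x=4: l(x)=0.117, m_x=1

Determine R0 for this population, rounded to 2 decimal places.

9.98

lx·mx by age: 0, 2.997, 4.5, 2.37, 0.117
R0 = Σ lx·mx = 9.984 → 9.98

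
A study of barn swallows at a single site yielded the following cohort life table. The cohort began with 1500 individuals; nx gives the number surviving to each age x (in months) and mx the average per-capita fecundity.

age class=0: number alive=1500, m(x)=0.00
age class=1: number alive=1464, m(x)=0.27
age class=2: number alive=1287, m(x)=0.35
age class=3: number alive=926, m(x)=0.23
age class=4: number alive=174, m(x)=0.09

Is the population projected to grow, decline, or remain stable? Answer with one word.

declining

lx = nx/n0 = nx/1500: 1, 0.976, 0.858, 0.61733…, 0.116
R0 = Σ lx·mx = 0 + 0.26352 + 0.3003 + 0.141987… + 0.01044 = 0.716247…
R0 < 1, so the population is declining.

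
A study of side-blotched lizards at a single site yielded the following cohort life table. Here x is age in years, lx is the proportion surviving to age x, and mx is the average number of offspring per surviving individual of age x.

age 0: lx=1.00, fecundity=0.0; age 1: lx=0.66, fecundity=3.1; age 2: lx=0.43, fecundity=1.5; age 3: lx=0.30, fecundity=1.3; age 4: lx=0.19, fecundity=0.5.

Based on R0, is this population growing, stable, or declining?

R0 = Σ lx·mx = 0 + 2.046 + 0.645 + 0.39 + 0.095 = 3.176
R0 > 1, so the population is growing.

growing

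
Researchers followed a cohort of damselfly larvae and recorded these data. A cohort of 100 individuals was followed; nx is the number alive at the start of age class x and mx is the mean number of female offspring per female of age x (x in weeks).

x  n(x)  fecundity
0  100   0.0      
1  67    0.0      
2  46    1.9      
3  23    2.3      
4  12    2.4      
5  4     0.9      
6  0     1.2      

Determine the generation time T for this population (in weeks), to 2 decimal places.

2.70

lx = nx/n0 = nx/100: 1, 0.67, 0.46, 0.23, 0.12, 0.04, 0
lx·mx: 0, 0, 0.874, 0.529, 0.288, 0.036, 0 → R0 = 1.727
x·lx·mx: 0, 0, 1.748, 1.587, 1.152, 0.18, 0 → Σ = 4.667
T = 4.667 / 1.727 = 2.702374… → 2.70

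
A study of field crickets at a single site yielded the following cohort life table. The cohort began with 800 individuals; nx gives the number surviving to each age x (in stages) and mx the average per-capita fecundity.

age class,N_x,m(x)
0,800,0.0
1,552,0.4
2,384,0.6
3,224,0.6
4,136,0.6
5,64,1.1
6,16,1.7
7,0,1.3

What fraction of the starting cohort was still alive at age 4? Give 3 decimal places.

l_4 = n_4/n_0 = 136/800 = 0.17 → 0.170

0.170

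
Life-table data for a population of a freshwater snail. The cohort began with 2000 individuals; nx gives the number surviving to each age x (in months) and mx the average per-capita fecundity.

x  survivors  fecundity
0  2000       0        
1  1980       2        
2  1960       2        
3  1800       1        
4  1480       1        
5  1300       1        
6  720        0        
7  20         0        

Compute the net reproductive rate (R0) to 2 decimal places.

6.23

lx = nx/n0 = nx/2000: 1, 0.99, 0.98, 0.9, 0.74, 0.65, 0.36, 0.01
lx·mx by age: 0, 1.98, 1.96, 0.9, 0.74, 0.65, 0, 0
R0 = Σ lx·mx = 6.23 → 6.23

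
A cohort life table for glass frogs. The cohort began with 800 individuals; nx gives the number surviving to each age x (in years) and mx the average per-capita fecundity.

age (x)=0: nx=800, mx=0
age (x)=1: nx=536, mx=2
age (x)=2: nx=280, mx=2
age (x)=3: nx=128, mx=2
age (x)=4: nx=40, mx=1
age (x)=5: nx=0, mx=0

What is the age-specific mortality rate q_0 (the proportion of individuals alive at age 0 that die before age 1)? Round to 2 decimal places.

0.33

lx = nx/n0 = nx/800: 1, 0.67, 0.35, 0.16, 0.05, 0
q_0 = (l_0 − l_1) / l_0 = (1 − 0.67) / 1
     = 0.33 / 1 = 0.33 → 0.33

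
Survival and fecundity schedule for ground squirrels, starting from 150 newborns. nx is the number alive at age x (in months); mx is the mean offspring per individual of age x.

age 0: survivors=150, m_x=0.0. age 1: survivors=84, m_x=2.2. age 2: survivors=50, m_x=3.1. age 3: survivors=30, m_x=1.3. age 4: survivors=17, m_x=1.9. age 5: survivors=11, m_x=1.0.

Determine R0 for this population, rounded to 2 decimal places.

lx = nx/n0 = nx/150: 1, 0.56, 0.33333…, 0.2, 0.11333…, 0.07333…
lx·mx by age: 0, 1.232, 1.033333…, 0.26, 0.215333…, 0.073333…
R0 = Σ lx·mx = 2.814… → 2.81

2.81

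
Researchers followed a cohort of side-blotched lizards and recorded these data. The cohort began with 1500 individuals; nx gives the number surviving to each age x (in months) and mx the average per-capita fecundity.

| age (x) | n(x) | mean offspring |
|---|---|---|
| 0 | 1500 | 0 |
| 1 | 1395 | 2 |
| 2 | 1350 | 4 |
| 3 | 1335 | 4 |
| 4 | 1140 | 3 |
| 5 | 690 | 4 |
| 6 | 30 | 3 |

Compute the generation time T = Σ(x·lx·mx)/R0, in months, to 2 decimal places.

2.91

lx = nx/n0 = nx/1500: 1, 0.93, 0.9, 0.89, 0.76, 0.46, 0.02
lx·mx: 0, 1.86, 3.6, 3.56, 2.28, 1.84, 0.06 → R0 = 13.2
x·lx·mx: 0, 1.86, 7.2, 10.68, 9.12, 9.2, 0.36 → Σ = 38.42
T = 38.42 / 13.2 = 2.910606… → 2.91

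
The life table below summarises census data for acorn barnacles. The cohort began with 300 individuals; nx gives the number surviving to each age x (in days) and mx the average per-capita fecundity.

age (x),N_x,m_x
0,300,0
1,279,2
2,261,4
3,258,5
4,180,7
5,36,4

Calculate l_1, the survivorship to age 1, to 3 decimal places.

l_1 = n_1/n_0 = 279/300 = 0.93 → 0.930

0.930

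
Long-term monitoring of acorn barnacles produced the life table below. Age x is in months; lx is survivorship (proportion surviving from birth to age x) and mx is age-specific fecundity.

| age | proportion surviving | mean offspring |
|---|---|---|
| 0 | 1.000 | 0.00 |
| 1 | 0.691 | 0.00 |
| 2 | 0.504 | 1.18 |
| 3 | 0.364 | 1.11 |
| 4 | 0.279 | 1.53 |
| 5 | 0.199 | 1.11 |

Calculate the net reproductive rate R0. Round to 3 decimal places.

1.647

lx·mx by age: 0, 0, 0.59472, 0.40404, 0.42687, 0.22089
R0 = Σ lx·mx = 1.64652 → 1.647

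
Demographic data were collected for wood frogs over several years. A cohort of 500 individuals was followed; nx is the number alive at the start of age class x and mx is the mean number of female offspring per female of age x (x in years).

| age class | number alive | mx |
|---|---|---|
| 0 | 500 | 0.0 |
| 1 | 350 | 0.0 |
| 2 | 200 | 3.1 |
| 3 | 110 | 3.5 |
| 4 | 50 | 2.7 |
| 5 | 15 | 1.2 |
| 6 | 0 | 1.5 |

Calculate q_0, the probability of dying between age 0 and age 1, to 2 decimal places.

lx = nx/n0 = nx/500: 1, 0.7, 0.4, 0.22, 0.1, 0.03, 0
q_0 = (l_0 − l_1) / l_0 = (1 − 0.7) / 1
     = 0.3 / 1 = 0.3 → 0.30

0.30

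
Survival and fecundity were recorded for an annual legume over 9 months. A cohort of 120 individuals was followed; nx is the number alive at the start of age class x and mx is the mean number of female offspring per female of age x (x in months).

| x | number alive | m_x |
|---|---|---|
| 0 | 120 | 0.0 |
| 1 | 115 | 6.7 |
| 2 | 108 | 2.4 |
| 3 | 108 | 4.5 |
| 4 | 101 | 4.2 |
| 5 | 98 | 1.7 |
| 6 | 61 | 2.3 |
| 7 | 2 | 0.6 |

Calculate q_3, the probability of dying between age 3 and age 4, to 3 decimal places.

0.065

lx = nx/n0 = nx/120: 1, 0.95833…, 0.9, 0.9, 0.84167…, 0.81667…, 0.50833…, 0.01667…
q_3 = (l_3 − l_4) / l_3 = (0.9 − 0.841667…) / 0.9
     = 0.058333… / 0.9 = 0.064815… → 0.065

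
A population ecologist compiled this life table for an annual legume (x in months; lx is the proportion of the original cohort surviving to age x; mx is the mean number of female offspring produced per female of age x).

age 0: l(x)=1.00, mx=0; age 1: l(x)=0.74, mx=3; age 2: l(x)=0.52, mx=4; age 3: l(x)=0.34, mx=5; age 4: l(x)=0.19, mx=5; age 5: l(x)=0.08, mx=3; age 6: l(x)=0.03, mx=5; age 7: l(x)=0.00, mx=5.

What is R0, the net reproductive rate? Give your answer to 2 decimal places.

lx·mx by age: 0, 2.22, 2.08, 1.7, 0.95, 0.24, 0.15, 0
R0 = Σ lx·mx = 7.34 → 7.34

7.34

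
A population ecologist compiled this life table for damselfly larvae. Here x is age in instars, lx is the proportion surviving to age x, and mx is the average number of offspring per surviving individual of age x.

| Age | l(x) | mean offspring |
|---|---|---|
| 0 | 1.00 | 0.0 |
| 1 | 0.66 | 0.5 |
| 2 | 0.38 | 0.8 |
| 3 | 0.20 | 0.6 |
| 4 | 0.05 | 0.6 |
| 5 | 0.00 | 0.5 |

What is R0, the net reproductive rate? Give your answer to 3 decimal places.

lx·mx by age: 0, 0.33, 0.304, 0.12, 0.03, 0
R0 = Σ lx·mx = 0.784 → 0.784

0.784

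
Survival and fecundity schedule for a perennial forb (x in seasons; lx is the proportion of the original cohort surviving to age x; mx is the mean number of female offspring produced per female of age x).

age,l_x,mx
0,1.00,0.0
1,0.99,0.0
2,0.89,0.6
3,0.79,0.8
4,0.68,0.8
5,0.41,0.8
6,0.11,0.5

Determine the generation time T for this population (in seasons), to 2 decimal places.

3.40

lx·mx: 0, 0, 0.534, 0.632, 0.544, 0.328, 0.055 → R0 = 2.093
x·lx·mx: 0, 0, 1.068, 1.896, 2.176, 1.64, 0.33 → Σ = 7.11
T = 7.11 / 2.093 = 3.397038… → 3.40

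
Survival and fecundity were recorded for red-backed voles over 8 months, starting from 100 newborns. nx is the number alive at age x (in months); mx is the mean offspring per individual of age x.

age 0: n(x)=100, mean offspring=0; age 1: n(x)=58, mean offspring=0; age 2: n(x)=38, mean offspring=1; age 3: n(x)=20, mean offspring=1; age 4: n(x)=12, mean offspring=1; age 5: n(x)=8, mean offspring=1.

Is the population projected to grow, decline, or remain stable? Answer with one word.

declining

lx = nx/n0 = nx/100: 1, 0.58, 0.38, 0.2, 0.12, 0.08
R0 = Σ lx·mx = 0 + 0 + 0.38 + 0.2 + 0.12 + 0.08 = 0.78
R0 < 1, so the population is declining.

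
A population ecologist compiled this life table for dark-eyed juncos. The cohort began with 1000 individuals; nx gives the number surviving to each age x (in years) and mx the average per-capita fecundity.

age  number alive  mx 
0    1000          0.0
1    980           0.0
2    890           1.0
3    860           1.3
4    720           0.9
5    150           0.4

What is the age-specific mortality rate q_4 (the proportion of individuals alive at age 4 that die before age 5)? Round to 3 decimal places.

lx = nx/n0 = nx/1000: 1, 0.98, 0.89, 0.86, 0.72, 0.15
q_4 = (l_4 − l_5) / l_4 = (0.72 − 0.15) / 0.72
     = 0.57 / 0.72 = 0.791667… → 0.792

0.792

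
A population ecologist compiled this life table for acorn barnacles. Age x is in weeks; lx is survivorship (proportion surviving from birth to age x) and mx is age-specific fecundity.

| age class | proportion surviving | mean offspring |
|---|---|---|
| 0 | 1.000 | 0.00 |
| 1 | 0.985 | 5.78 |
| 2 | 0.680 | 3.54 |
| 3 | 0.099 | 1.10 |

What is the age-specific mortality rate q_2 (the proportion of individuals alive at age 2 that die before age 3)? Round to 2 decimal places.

q_2 = (l_2 − l_3) / l_2 = (0.68 − 0.099) / 0.68
     = 0.581 / 0.68 = 0.854412… → 0.85

0.85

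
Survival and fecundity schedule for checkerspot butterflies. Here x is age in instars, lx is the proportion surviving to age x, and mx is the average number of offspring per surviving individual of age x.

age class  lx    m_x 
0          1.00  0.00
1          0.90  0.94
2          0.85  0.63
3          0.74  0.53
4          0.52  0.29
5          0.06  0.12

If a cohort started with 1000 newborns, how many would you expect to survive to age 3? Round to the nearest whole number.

Expected survivors = N0 · l_3 = 1000 × 0.74 = 740 → 740

740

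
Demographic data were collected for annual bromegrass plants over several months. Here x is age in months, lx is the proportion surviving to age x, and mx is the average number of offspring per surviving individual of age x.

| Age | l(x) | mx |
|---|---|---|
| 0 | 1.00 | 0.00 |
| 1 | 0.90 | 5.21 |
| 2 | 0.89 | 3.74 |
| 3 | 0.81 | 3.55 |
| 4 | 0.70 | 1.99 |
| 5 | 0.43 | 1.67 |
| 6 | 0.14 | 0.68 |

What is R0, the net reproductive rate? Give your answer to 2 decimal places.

13.10

lx·mx by age: 0, 4.689, 3.3286, 2.8755, 1.393, 0.7181, 0.0952
R0 = Σ lx·mx = 13.0994 → 13.10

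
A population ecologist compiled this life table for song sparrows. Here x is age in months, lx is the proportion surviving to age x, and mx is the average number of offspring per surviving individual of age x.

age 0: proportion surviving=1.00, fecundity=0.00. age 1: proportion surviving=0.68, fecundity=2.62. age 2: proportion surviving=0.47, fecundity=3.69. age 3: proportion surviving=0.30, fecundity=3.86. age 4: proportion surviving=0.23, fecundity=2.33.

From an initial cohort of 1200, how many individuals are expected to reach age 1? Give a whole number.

Expected survivors = N0 · l_1 = 1200 × 0.68 = 816 → 816

816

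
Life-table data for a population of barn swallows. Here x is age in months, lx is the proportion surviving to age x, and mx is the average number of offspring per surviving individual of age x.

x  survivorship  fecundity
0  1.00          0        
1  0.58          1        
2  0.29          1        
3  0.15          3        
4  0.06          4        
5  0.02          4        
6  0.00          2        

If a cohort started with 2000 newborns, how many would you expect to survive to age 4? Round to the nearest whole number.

120

Expected survivors = N0 · l_4 = 2000 × 0.06 = 120 → 120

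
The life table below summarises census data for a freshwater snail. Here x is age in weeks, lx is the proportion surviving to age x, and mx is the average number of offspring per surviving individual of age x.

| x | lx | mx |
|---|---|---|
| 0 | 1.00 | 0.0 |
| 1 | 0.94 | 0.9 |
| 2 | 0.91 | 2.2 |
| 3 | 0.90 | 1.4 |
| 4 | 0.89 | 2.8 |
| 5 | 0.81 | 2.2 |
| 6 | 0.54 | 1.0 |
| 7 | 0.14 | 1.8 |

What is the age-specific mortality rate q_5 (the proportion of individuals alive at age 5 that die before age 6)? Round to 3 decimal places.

q_5 = (l_5 − l_6) / l_5 = (0.81 − 0.54) / 0.81
     = 0.27 / 0.81 = 0.333333… → 0.333

0.333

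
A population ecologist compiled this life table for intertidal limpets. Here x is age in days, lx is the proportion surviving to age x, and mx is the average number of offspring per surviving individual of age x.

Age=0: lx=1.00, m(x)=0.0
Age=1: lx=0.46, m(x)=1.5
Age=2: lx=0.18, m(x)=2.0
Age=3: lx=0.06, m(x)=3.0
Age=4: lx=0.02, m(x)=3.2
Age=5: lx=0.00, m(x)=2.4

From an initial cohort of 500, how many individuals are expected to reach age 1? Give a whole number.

Expected survivors = N0 · l_1 = 500 × 0.46 = 230 → 230

230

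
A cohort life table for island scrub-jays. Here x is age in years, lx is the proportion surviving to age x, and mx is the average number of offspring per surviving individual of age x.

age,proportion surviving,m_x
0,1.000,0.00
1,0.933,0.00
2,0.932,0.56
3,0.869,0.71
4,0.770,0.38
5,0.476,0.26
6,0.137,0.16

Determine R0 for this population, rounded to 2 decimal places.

1.58

lx·mx by age: 0, 0, 0.52192, 0.61699, 0.2926, 0.12376, 0.02192
R0 = Σ lx·mx = 1.57719 → 1.58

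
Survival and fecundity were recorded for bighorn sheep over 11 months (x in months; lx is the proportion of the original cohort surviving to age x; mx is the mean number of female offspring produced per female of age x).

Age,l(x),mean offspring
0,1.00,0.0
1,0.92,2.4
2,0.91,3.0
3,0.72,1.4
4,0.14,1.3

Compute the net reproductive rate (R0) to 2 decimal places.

6.13

lx·mx by age: 0, 2.208, 2.73, 1.008, 0.182
R0 = Σ lx·mx = 6.128 → 6.13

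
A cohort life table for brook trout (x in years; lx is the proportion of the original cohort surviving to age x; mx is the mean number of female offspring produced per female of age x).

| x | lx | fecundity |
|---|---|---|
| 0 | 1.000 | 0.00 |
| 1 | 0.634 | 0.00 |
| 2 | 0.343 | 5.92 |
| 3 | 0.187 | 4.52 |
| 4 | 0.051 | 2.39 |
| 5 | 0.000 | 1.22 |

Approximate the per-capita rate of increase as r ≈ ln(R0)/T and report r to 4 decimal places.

R0 = Σ lx·mx = 0 + 0 + 2.03056 + 0.84524 + 0.12189 + 0 = 2.99769
Σ x·lx·mx = 7.0844; T = 7.0844/2.99769 = 2.36329…
r ≈ ln(R0)/T = ln(2.99769)/2.36329… = 0.46454… → 0.4645

0.4645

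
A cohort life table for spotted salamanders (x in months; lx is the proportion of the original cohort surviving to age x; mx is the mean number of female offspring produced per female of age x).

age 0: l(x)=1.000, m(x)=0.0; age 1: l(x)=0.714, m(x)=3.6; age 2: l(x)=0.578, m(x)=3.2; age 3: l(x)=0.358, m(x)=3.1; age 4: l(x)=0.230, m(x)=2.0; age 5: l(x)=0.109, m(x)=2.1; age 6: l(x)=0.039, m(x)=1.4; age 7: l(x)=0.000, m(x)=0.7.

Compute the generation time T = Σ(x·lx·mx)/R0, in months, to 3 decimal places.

lx·mx: 0, 2.5704, 1.8496, 1.1098, 0.46, 0.2289, 0.0546, 0 → R0 = 6.2733
x·lx·mx: 0, 2.5704, 3.6992, 3.3294, 1.84, 1.1445, 0.3276, 0 → Σ = 12.9111
T = 12.9111 / 6.2733 = 2.058103… → 2.058

2.058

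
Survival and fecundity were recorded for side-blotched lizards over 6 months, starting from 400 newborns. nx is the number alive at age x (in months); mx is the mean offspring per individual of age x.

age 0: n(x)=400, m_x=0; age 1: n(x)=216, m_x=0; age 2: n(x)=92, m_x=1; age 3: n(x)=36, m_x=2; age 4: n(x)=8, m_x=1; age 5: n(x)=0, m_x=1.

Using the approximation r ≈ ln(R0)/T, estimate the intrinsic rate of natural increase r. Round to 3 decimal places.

-0.336

lx = nx/n0 = nx/400: 1, 0.54, 0.23, 0.09, 0.02, 0
R0 = Σ lx·mx = 0 + 0 + 0.23 + 0.18 + 0.02 + 0 = 0.43
Σ x·lx·mx = 1.08; T = 1.08/0.43 = 2.51163…
r ≈ ln(R0)/T = ln(0.43)/2.51163… = -0.33603… → -0.336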